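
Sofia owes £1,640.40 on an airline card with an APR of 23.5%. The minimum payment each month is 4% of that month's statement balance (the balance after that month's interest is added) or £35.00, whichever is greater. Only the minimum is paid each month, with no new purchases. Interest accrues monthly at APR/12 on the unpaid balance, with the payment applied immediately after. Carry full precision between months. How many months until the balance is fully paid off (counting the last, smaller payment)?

64 months

Monthly rate r = 23.5%/12 = 1.95833% = 0.0195833.
While 4% of the post-interest balance exceeds £35.00, each month B ← (B·(1+r))·(1 − 0.04), i.e. B shrinks by the factor (1+r)·0.96 = 0.9788.
This holds for months 1–31. Entering month 32 the balance is £844.23; 4% of the post-interest balance is now below £35.00, so the flat £35.00 minimum applies from here.
From month 32 a fixed £35.00 at rate r clears £844.23 in 33 more payments. Total: 31 + 33 = 64 months.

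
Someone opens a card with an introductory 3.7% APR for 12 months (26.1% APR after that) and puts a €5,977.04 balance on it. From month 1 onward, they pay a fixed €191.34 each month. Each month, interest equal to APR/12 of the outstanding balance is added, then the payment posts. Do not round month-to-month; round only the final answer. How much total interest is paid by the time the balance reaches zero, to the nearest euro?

€1,468

Promo months 1–12 at r₀ = 3.7%/12 = 0.00308333; months 13+ at r₁ = 26.1%/12 = 0.02175.
After month 12: iterate B ← B·(1+r₀) − €191.34 for 12 months → €3,866.56.
Then at r₁ with €191.34/mo: n₂ = −ln(1 − r₁·B/P)/ln(1+r₁) ≈ 26.91 → 27 more payments.
Total paid = 38·€191.34 + €173.78 = €7,444.70; interest = €7,444.70 − €5,977.04 = €1,467.66.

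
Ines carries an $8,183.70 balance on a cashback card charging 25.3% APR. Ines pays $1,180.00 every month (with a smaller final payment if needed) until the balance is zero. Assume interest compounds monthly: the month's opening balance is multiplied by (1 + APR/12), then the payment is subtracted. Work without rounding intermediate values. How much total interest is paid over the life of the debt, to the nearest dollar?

Monthly rate r = 25.3%/12 = 2.10833% = 0.0210833.
Payoff takes n = ⌈−ln(1 − rB₀/P)/ln(1+r)⌉ = ⌈7.577⌉ = 8 payments; the last is $683.53.
Total paid = 7·$1,180.00 + $683.53 = $8,943.53.
Total interest = total paid − principal = $8,943.53 − $8,183.70 = $759.83.

$760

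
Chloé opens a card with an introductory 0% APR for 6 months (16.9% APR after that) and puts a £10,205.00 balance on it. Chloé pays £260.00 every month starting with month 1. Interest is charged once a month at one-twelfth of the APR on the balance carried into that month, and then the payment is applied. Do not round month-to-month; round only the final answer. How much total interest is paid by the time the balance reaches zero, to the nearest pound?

£3,098

Promo months 1–6 at r₀ = 0%/12 = 0; months 7+ at r₁ = 16.9%/12 = 0.0140833.
After month 6 (no interest yet): B = £10,205.00 − 6·£260.00 = £8,645.00.
Then at r₁ with £260.00/mo: n₂ = −ln(1 − r₁·B/P)/ln(1+r₁) ≈ 45.16 → 46 more payments.
Total paid = 51·£260.00 + £42.86 = £13,302.86; interest = £13,302.86 − £10,205.00 = £3,097.86.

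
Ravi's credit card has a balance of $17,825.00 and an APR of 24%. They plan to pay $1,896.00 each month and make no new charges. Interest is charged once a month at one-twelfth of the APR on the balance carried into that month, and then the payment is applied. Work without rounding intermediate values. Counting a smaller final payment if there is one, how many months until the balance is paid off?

Monthly rate r = 24%/12 = 2% = 0.02.
Recurrence: B ← B·(1+r) − $1,896.00.
Month 1: interest $356.50; balance after payment $16,285.50.
Month 2: interest $325.71; balance after payment $14,715.21.
Closed form: n = −ln(1 − rB₀/P)/ln(1+r) = −ln(0.81197)/ln(1.02) ≈ 10.518, so the balance reaches zero during payment 11.

11 months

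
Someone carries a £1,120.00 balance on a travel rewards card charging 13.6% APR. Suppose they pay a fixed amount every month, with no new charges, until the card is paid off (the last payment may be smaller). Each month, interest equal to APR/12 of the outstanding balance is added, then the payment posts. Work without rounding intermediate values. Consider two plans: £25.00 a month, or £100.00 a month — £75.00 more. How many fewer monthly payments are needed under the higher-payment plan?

Monthly rate r = 13.6%/12 = 1.13333% = 0.0113333.
At £25.00/mo: n = ⌈−ln(1 − rB₀/P)/ln(1+r)⌉ = 63 payments (last £22.24); total interest = total paid − £1,120.00 = £452.24.
At £100.00/mo: 13 payments (last £4.53); total interest £84.53.
Payments saved = 63 − 13 = 50.

50 fewer payments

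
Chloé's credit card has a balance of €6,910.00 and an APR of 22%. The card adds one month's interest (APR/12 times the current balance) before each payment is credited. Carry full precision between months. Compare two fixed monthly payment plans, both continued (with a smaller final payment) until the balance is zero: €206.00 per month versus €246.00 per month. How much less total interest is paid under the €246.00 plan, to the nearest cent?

€1,024.99

Monthly rate r = 22%/12 = 1.83333% = 0.0183333.
At €206.00/mo: n = ⌈−ln(1 − rB₀/P)/ln(1+r)⌉ = 53 payments (last €110.77); total interest = total paid − €6,910.00 = €3,912.77.
At €246.00/mo: 40 payments (last €203.78); total interest €2,887.78.
Interest saved = €3,912.77 − €2,887.78 = €1,024.99.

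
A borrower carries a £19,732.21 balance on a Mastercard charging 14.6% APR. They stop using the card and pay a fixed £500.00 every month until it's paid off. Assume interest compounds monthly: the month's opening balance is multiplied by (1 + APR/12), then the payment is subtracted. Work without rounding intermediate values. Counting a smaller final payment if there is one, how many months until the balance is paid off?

55 payments

Monthly rate r = 14.6%/12 = 1.21667% = 0.0121667.
Recurrence: B ← B·(1+r) − £500.00.
Month 1: interest £240.08; balance after payment £19,472.29.
Month 2: interest £236.91; balance after payment £19,209.20.
Closed form: n = −ln(1 − rB₀/P)/ln(1+r) = −ln(0.51985)/ln(1.01217) ≈ 54.098, so the balance reaches zero during payment 55.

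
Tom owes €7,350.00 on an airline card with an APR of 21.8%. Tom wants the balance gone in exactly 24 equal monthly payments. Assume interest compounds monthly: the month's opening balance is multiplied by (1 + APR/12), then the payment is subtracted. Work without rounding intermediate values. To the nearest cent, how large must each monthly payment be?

Monthly rate r = 21.8%/12 = 1.81667% = 0.0181667.
Level-payment amortization: P = B₀·r / (1 − (1+r)^(−n)) = 7350.00·0.0181667 / (1 − 1.01817^(−24)).
Denominator 1 − (1+r)^(−24) = 0.350847093.
P = 133.525 / 0.350847093 ≈ 380.58.

€380.58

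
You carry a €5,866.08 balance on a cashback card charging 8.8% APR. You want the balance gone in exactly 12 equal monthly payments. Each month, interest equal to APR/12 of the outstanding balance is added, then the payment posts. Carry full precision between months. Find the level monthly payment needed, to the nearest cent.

Monthly rate r = 8.8%/12 = 0.733333% = 0.00733333.
Level-payment amortization: P = B₀·r / (1 − (1+r)^(−n)) = 5866.08·0.00733333 / (1 − 1.00733^(−12)).
Denominator 1 − (1+r)^(−12) = 0.0839450272.
P = 43.0179 / 0.0839450272 ≈ 512.45.

€512.45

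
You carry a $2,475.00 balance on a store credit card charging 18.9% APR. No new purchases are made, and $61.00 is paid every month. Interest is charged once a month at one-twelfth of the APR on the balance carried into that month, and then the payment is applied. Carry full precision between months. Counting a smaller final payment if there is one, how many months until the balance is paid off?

66 payments

Monthly rate r = 18.9%/12 = 1.575% = 0.01575.
Recurrence: B ← B·(1+r) − $61.00.
Month 1: interest $38.98; balance after payment $2,452.98.
Month 2: interest $38.63; balance after payment $2,430.62.
Closed form: n = −ln(1 − rB₀/P)/ln(1+r) = −ln(0.36096)/ln(1.01575) ≈ 65.205, so the balance reaches zero during payment 66.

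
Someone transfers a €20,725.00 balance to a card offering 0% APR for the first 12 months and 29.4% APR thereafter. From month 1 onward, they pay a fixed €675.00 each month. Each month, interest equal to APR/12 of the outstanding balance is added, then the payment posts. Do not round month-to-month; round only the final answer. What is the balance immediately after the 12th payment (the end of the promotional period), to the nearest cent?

Promo months 1–12 at r₀ = 0%/12 = 0; months 13+ at r₁ = 29.4%/12 = 0.0245.
After month 12 (no interest yet): B = €20,725.00 − 12·€675.00 = €12,625.00.

€12,625.00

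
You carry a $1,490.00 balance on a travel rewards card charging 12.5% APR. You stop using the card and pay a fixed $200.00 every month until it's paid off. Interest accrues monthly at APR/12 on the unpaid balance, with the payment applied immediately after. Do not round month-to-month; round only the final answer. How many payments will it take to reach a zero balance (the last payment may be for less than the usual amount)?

Monthly rate r = 12.5%/12 = 1.04167% = 0.0104167.
Recurrence: B ← B·(1+r) − $200.00.
Month 1: interest $15.52; balance after payment $1,305.52.
Month 2: interest $13.60; balance after payment $1,119.12.
Closed form: n = −ln(1 − rB₀/P)/ln(1+r) = −ln(0.9224)/ln(1.01042) ≈ 7.795, so the balance reaches zero during payment 8.

8 months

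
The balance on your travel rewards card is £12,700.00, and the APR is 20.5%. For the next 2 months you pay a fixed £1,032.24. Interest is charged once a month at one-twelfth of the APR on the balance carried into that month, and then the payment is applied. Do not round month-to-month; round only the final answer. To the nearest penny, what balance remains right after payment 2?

Monthly rate r = 20.5%/12 = 1.70833% = 0.0170833.
Each month: B ← B·(1+r) − £1,032.24.
Month 1: interest £216.96; balance after payment £11,884.72.
Month 2: interest £203.03; balance after payment £11,055.51.

£11,055.51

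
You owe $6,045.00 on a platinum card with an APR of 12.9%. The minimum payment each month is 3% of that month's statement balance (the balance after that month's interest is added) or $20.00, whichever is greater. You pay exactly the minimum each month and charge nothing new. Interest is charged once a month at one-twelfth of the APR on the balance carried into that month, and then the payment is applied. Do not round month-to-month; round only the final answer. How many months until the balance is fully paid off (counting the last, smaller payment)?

Monthly rate r = 12.9%/12 = 1.075% = 0.01075.
While 3% of the post-interest balance exceeds $20.00, each month B ← (B·(1+r))·(1 − 0.03), i.e. B shrinks by the factor (1+r)·0.97 = 0.98043.
This holds for months 1–113. Entering month 114 the balance is $647.66; 3% of the post-interest balance is now below $20.00, so the flat $20.00 minimum applies from here.
From month 114 a fixed $20.00 at rate r clears $647.66 in 41 more payments. Total: 113 + 41 = 154 months.

154 months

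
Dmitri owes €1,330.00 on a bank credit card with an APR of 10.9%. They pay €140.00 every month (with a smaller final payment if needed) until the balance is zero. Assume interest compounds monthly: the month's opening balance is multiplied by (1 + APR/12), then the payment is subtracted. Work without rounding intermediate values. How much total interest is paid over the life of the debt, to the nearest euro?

€67

Monthly rate r = 10.9%/12 = 0.908333% = 0.00908333.
Payoff takes n = ⌈−ln(1 − rB₀/P)/ln(1+r)⌉ = ⌈9.980⌉ = 10 payments; the last is €137.23.
Total paid = 9·€140.00 + €137.23 = €1,397.23.
Total interest = total paid − principal = €1,397.23 − €1,330.00 = €67.23.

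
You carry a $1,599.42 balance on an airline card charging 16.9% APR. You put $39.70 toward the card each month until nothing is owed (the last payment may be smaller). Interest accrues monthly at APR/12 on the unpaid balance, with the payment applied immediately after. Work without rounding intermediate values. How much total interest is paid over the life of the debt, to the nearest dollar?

Monthly rate r = 16.9%/12 = 1.40833% = 0.0140833.
Payoff takes n = ⌈−ln(1 − rB₀/P)/ln(1+r)⌉ = ⌈59.914⌉ = 60 payments; the last is $36.32.
Total paid = 59·$39.70 + $36.32 = $2,378.62.
Total interest = total paid − principal = $2,378.62 − $1,599.42 = $779.20.

$779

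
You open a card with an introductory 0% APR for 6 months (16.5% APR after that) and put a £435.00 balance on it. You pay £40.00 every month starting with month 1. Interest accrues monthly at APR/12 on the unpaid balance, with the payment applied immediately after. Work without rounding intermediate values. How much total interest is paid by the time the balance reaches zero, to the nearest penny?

£8.25

Promo months 1–6 at r₀ = 0%/12 = 0; months 7+ at r₁ = 16.5%/12 = 0.01375.
After month 6 (no interest yet): B = £435.00 − 6·£40.00 = £195.00.
Then at r₁ with £40.00/mo: n₂ = −ln(1 − r₁·B/P)/ln(1+r₁) ≈ 5.08 → 6 more payments.
Total paid = 11·£40.00 + £3.25 = £443.25; interest = £443.25 − £435.00 = £8.25.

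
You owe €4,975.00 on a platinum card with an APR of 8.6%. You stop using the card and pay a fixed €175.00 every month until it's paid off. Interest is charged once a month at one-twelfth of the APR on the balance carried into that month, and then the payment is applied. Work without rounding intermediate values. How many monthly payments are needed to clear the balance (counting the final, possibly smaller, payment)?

32 payments

Monthly rate r = 8.6%/12 = 0.716667% = 0.00716667.
Recurrence: B ← B·(1+r) − €175.00.
Month 1: interest €35.65; balance after payment €4,835.65.
Month 2: interest €34.66; balance after payment €4,695.31.
Closed form: n = −ln(1 − rB₀/P)/ln(1+r) = −ln(0.79626)/ln(1.00717) ≈ 31.904, so the balance reaches zero during payment 32.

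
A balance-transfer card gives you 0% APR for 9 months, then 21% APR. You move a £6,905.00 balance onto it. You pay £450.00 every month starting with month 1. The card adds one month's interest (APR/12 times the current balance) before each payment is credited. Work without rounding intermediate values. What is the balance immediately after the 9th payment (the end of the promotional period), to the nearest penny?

£2,855.00

Promo months 1–9 at r₀ = 0%/12 = 0; months 10+ at r₁ = 21%/12 = 0.0175.
After month 9 (no interest yet): B = £6,905.00 − 9·£450.00 = £2,855.00.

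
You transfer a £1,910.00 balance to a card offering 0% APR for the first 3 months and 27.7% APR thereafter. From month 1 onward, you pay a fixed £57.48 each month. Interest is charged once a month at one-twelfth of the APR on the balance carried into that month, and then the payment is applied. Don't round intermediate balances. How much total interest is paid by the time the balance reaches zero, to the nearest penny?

Promo months 1–3 at r₀ = 0%/12 = 0; months 4+ at r₁ = 27.7%/12 = 0.0230833.
After month 3 (no interest yet): B = £1,910.00 − 3·£57.48 = £1,737.56.
Then at r₁ with £57.48/mo: n₂ = −ln(1 − r₁·B/P)/ln(1+r₁) ≈ 52.44 → 53 more payments.
Total paid = 55·£57.48 + £25.17 = £3,186.57; interest = £3,186.57 − £1,910.00 = £1,276.57.

£1,276.57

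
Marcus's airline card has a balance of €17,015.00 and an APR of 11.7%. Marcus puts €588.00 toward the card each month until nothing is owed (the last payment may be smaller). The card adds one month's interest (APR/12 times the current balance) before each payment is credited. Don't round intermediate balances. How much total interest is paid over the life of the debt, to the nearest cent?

Monthly rate r = 11.7%/12 = 0.975% = 0.00975.
Payoff takes n = ⌈−ln(1 − rB₀/P)/ln(1+r)⌉ = ⌈34.163⌉ = 35 payments; the last is €96.23.
Total paid = 34·€588.00 + €96.23 = €20,088.23.
Total interest = total paid − principal = €20,088.23 − €17,015.00 = €3,073.23.

€3,073.23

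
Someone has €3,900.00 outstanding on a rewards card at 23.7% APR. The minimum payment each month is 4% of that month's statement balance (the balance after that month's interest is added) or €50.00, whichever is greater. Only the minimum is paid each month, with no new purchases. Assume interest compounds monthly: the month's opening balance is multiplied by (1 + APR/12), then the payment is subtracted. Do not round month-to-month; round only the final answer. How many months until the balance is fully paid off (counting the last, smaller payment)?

Monthly rate r = 23.7%/12 = 1.975% = 0.01975.
While 4% of the post-interest balance exceeds €50.00, each month B ← (B·(1+r))·(1 − 0.04), i.e. B shrinks by the factor (1+r)·0.96 = 0.97896.
This holds for months 1–55. Entering month 56 the balance is €1,210.98; 4% of the post-interest balance is now below €50.00, so the flat €50.00 minimum applies from here.
From month 56 a fixed €50.00 at rate r clears €1,210.98 in 34 more payments. Total: 55 + 34 = 89 months.

89 months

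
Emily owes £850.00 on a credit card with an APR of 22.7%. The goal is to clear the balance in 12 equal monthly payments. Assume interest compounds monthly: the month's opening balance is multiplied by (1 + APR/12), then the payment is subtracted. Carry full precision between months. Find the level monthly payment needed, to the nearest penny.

Monthly rate r = 22.7%/12 = 1.89167% = 0.0189167.
Level-payment amortization: P = B₀·r / (1 − (1+r)^(−n)) = 850.00·0.0189167 / (1 − 1.01892^(−12)).
Denominator 1 − (1+r)^(−12) = 0.201387679.
P = 16.0792 / 0.201387679 ≈ 79.84.

£79.84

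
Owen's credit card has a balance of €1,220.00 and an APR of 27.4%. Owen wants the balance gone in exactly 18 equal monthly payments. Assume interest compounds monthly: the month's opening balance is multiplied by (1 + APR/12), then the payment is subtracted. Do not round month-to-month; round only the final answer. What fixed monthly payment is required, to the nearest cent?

€83.42

Monthly rate r = 27.4%/12 = 2.28333% = 0.0228333.
Level-payment amortization: P = B₀·r / (1 − (1+r)^(−n)) = 1220.00·0.0228333 / (1 − 1.02283^(−18)).
Denominator 1 − (1+r)^(−18) = 0.333941634.
P = 27.8567 / 0.333941634 ≈ 83.42.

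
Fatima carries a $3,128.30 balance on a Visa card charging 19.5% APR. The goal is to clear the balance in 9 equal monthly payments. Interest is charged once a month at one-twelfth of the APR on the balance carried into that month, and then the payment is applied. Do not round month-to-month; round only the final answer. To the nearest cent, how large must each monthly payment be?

$376.44

Monthly rate r = 19.5%/12 = 1.625% = 0.01625.
Level-payment amortization: P = B₀·r / (1 − (1+r)^(−n)) = 3128.30·0.01625 / (1 − 1.01625^(−9)).
Denominator 1 − (1+r)^(−9) = 0.135042094.
P = 50.8349 / 0.135042094 ≈ 376.44.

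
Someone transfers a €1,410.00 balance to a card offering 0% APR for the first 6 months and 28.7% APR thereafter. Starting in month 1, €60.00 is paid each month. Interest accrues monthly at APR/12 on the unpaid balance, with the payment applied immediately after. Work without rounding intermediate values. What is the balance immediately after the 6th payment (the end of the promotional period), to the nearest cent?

Promo months 1–6 at r₀ = 0%/12 = 0; months 7+ at r₁ = 28.7%/12 = 0.0239167.
After month 6 (no interest yet): B = €1,410.00 − 6·€60.00 = €1,050.00.

€1,050.00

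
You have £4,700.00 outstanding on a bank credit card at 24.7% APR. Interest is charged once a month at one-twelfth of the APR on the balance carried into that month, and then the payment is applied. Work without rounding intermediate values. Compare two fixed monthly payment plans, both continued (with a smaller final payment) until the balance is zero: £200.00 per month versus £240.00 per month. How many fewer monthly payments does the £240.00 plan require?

Monthly rate r = 24.7%/12 = 2.05833% = 0.0205833.
At £200.00/mo: n = ⌈−ln(1 − rB₀/P)/ln(1+r)⌉ = 33 payments (last £89.87); total interest = total paid − £4,700.00 = £1,789.87.
At £240.00/mo: 26 payments (last £78.64); total interest £1,378.64.
Payments saved = 33 − 26 = 7.

7 fewer payments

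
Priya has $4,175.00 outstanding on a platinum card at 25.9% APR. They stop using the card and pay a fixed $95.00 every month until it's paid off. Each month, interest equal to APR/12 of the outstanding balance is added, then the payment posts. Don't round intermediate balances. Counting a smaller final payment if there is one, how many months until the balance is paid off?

139 payments

Monthly rate r = 25.9%/12 = 2.15833% = 0.0215833.
Recurrence: B ← B·(1+r) − $95.00.
Month 1: interest $90.11; balance after payment $4,170.11.
Month 2: interest $90.00; balance after payment $4,165.12.
Closed form: n = −ln(1 − rB₀/P)/ln(1+r) = −ln(0.051469)/ln(1.02158) ≈ 138.935, so the balance reaches zero during payment 139.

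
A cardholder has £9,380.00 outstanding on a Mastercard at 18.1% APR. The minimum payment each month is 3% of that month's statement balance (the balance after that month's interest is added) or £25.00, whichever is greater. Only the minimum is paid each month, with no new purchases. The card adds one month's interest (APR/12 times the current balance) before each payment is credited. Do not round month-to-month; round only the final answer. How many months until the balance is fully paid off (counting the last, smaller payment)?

203 months

Monthly rate r = 18.1%/12 = 1.50833% = 0.0150833.
While 3% of the post-interest balance exceeds £25.00, each month B ← (B·(1+r))·(1 − 0.03), i.e. B shrinks by the factor (1+r)·0.97 = 0.98463.
This holds for months 1–158. Entering month 159 the balance is £811.72; 3% of the post-interest balance is now below £25.00, so the flat £25.00 minimum applies from here.
From month 159 a fixed £25.00 at rate r clears £811.72 in 45 more payments. Total: 158 + 45 = 203 months.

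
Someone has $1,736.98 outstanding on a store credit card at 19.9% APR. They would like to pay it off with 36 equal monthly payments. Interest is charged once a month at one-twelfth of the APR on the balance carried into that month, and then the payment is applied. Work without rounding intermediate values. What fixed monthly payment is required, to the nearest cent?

Monthly rate r = 19.9%/12 = 1.65833% = 0.0165833.
Level-payment amortization: P = B₀·r / (1 − (1+r)^(−n)) = 1736.98·0.0165833 / (1 − 1.01658^(−36)).
Denominator 1 − (1+r)^(−36) = 0.446837755.
P = 28.8049 / 0.446837755 ≈ 64.46.

$64.46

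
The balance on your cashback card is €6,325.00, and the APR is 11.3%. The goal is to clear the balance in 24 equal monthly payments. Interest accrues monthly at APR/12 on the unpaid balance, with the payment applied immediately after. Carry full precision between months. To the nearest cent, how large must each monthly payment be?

Monthly rate r = 11.3%/12 = 0.941667% = 0.00941667.
Level-payment amortization: P = B₀·r / (1 − (1+r)^(−n)) = 6325.00·0.00941667 / (1 − 1.00942^(−24)).
Denominator 1 − (1+r)^(−24) = 0.201437905.
P = 59.5604 / 0.201437905 ≈ 295.68.

€295.68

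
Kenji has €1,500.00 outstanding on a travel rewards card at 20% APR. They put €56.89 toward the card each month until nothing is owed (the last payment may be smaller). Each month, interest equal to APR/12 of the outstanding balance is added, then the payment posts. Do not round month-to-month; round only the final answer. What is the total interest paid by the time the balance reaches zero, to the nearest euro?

€492

Monthly rate r = 20%/12 = 1.66667% = 0.0166667.
Payoff takes n = ⌈−ln(1 − rB₀/P)/ln(1+r)⌉ = ⌈35.018⌉ = 36 payments; the last is €1.05.
Total paid = 35·€56.89 + €1.05 = €1,992.20.
Total interest = total paid − principal = €1,992.20 − €1,500.00 = €492.20.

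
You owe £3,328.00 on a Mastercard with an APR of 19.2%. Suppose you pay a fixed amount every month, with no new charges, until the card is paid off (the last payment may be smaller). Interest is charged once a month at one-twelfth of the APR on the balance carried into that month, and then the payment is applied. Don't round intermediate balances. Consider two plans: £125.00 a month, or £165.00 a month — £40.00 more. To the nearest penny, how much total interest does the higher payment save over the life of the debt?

£320.54

Monthly rate r = 19.2%/12 = 1.6% = 0.016.
At £125.00/mo: n = ⌈−ln(1 − rB₀/P)/ln(1+r)⌉ = 35 payments (last £121.33); total interest = total paid − £3,328.00 = £1,043.33.
At £165.00/mo: 25 payments (last £90.79); total interest £722.79.
Interest saved = £1,043.33 − £722.79 = £320.54.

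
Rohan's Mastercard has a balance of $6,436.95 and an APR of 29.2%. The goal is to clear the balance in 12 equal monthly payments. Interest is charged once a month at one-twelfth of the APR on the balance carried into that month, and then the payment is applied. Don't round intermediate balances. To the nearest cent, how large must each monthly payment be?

Monthly rate r = 29.2%/12 = 2.43333% = 0.0243333.
Level-payment amortization: P = B₀·r / (1 − (1+r)^(−n)) = 6436.95·0.0243333 / (1 − 1.02433^(−12)).
Denominator 1 − (1+r)^(−12) = 0.250616143.
P = 156.632 / 0.250616143 ≈ 624.99.

$624.99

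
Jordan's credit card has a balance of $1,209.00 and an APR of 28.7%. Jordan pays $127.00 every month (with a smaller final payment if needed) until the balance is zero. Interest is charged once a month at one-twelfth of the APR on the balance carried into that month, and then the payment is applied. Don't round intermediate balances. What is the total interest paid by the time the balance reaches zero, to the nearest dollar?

Monthly rate r = 28.7%/12 = 2.39167% = 0.0239167.
Payoff takes n = ⌈−ln(1 − rB₀/P)/ln(1+r)⌉ = ⌈10.931⌉ = 11 payments; the last is $118.33.
Total paid = 10·$127.00 + $118.33 = $1,388.33.
Total interest = total paid − principal = $1,388.33 − $1,209.00 = $179.33.

$179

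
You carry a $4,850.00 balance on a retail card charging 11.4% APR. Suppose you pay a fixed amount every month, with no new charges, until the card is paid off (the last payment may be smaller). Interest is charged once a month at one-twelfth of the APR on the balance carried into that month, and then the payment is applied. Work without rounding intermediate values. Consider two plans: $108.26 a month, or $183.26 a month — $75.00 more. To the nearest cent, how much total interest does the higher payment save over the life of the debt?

$735.40

Monthly rate r = 11.4%/12 = 0.95% = 0.0095.
At $108.26/mo: n = ⌈−ln(1 − rB₀/P)/ln(1+r)⌉ = 59 payments (last $69.08); total interest = total paid − $4,850.00 = $1,498.16.
At $183.26/mo: 31 payments (last $114.96); total interest $762.76.
Interest saved = $1,498.16 − $762.76 = $735.40.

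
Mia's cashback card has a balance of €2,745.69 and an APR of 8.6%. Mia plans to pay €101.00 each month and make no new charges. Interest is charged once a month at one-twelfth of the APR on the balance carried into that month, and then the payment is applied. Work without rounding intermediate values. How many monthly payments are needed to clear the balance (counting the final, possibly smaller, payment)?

Monthly rate r = 8.6%/12 = 0.716667% = 0.00716667.
Recurrence: B ← B·(1+r) − €101.00.
Month 1: interest €19.68; balance after payment €2,664.37.
Month 2: interest €19.09; balance after payment €2,582.46.
Closed form: n = −ln(1 − rB₀/P)/ln(1+r) = −ln(0.80517)/ln(1.00717) ≈ 30.345, so the balance reaches zero during payment 31.

31 months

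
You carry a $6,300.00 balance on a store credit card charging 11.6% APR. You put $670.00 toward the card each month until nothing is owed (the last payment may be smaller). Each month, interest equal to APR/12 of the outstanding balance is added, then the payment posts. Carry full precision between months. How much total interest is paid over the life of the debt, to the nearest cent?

Monthly rate r = 11.6%/12 = 0.966667% = 0.00966667.
Payoff takes n = ⌈−ln(1 − rB₀/P)/ln(1+r)⌉ = ⌈9.906⌉ = 10 payments; the last is $607.09.
Total paid = 9·$670.00 + $607.09 = $6,637.09.
Total interest = total paid − principal = $6,637.09 − $6,300.00 = $337.09.

$337.09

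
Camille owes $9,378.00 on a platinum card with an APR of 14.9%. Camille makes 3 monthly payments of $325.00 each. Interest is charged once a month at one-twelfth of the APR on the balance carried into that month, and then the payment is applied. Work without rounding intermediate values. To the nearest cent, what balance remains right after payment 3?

$8,744.53

Monthly rate r = 14.9%/12 = 1.24167% = 0.0124167.
Each month: B ← B·(1+r) − $325.00.
Month 1: interest $116.44; balance after payment $9,169.44.
Month 2: interest $113.85; balance after payment $8,958.30.
Month 3: interest $111.23; balance after payment $8,744.53.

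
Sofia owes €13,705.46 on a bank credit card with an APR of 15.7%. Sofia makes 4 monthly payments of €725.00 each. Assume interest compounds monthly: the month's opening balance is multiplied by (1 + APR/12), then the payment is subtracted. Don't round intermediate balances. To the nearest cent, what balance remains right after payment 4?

€11,479.50

Monthly rate r = 15.7%/12 = 1.30833% = 0.0130833.
Each month: B ← B·(1+r) − €725.00.
Month 1: interest €179.31; balance after payment €13,159.77.
Month 2: interest €172.17; balance after payment €12,606.95.
Month 3: interest €164.94; balance after payment €12,046.89.
Month 4: interest €157.61; balance after payment €11,479.50.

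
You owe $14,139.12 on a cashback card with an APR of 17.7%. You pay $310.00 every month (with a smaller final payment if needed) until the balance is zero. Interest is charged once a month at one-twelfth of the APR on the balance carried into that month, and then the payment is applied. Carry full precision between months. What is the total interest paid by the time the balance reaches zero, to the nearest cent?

$9,510.54

Monthly rate r = 17.7%/12 = 1.475% = 0.01475.
Payoff takes n = ⌈−ln(1 − rB₀/P)/ln(1+r)⌉ = ⌈76.288⌉ = 77 payments; the last is $89.66.
Total paid = 76·$310.00 + $89.66 = $23,649.66.
Total interest = total paid − principal = $23,649.66 − $14,139.12 = $9,510.54.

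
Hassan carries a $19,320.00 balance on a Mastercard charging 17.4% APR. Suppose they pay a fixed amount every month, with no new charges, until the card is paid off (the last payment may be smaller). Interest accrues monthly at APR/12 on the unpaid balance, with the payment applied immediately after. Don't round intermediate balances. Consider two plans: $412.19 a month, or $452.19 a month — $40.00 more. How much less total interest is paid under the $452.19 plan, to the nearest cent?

Monthly rate r = 17.4%/12 = 1.45% = 0.0145.
At $412.19/mo: n = ⌈−ln(1 − rB₀/P)/ln(1+r)⌉ = 80 payments (last $29.67); total interest = total paid − $19,320.00 = $13,272.68.
At $452.19/mo: 68 payments (last $56.69); total interest $11,033.42.
Interest saved = $13,272.68 − $11,033.42 = $2,239.26.

$2,239.26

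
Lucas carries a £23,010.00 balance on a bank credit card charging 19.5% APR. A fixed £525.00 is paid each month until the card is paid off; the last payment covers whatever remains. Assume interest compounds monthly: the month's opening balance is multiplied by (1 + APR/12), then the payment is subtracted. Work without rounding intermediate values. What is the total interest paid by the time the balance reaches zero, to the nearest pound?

£17,557

Monthly rate r = 19.5%/12 = 1.625% = 0.01625.
Payoff takes n = ⌈−ln(1 − rB₀/P)/ln(1+r)⌉ = ⌈77.270⌉ = 78 payments; the last is £142.40.
Total paid = 77·£525.00 + £142.40 = £40,567.40.
Total interest = total paid − principal = £40,567.40 − £23,010.00 = £17,557.40.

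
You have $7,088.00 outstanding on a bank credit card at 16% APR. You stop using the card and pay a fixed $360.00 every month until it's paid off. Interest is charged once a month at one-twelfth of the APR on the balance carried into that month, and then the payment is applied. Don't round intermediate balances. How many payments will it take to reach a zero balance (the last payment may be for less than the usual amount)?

Monthly rate r = 16%/12 = 1.33333% = 0.0133333.
Recurrence: B ← B·(1+r) − $360.00.
Month 1: interest $94.51; balance after payment $6,822.51.
Month 2: interest $90.97; balance after payment $6,553.47.
Closed form: n = −ln(1 − rB₀/P)/ln(1+r) = −ln(0.73748)/ln(1.01333) ≈ 22.990, so the balance reaches zero during payment 23.

23 payments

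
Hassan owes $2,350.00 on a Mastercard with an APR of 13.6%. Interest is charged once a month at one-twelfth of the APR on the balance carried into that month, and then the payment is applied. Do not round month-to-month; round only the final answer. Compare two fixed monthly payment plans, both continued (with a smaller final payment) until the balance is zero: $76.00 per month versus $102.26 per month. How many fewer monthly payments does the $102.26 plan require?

12 fewer payments

Monthly rate r = 13.6%/12 = 1.13333% = 0.0113333.
At $76.00/mo: n = ⌈−ln(1 − rB₀/P)/ln(1+r)⌉ = 39 payments (last $21.76); total interest = total paid − $2,350.00 = $559.76.
At $102.26/mo: 27 payments (last $79.05); total interest $387.81.
Payments saved = 39 − 27 = 12.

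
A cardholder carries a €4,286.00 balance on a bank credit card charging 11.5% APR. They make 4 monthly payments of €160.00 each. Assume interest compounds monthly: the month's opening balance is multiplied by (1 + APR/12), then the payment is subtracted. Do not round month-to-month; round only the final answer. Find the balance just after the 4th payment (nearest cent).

Monthly rate r = 11.5%/12 = 0.958333% = 0.00958333.
Each month: B ← B·(1+r) − €160.00.
Month 1: interest €41.07; balance after payment €4,167.07.
Month 2: interest €39.93; balance after payment €4,047.01.
Month 3: interest €38.78; balance after payment €3,925.79.
Month 4: interest €37.62; balance after payment €3,803.41.

€3,803.41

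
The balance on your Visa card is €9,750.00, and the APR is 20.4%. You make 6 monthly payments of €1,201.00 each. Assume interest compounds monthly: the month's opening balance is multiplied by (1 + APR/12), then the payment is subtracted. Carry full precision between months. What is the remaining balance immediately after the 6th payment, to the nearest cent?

Monthly rate r = 20.4%/12 = 1.7% = 0.017.
Each month: B ← B·(1+r) − €1,201.00.
Month 1: interest €165.75; balance after payment €8,714.75.
Month 2: interest €148.15; balance after payment €7,661.90.
Month 3: interest €130.25; balance after payment €6,591.15.
Month 4: interest €112.05; balance after payment €5,502.20.
Month 5: interest €93.54; balance after payment €4,394.74.
Month 6: interest €74.71; balance after payment €3,268.45.

€3,268.45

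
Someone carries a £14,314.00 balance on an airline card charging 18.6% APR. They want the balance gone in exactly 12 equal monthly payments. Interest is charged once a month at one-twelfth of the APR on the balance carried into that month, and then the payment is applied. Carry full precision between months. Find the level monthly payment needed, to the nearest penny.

£1,316.40

Monthly rate r = 18.6%/12 = 1.55% = 0.0155.
Level-payment amortization: P = B₀·r / (1 − (1+r)^(−n)) = 14314.00·0.0155 / (1 − 1.0155^(−12)).
Denominator 1 − (1+r)^(−12) = 0.168540945.
P = 221.867 / 0.168540945 ≈ 1316.40.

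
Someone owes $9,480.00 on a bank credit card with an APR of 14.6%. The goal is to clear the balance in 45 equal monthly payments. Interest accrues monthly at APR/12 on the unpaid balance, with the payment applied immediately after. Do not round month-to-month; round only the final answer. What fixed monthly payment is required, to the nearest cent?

$274.82

Monthly rate r = 14.6%/12 = 1.21667% = 0.0121667.
Level-payment amortization: P = B₀·r / (1 − (1+r)^(−n)) = 9480.00·0.0121667 / (1 − 1.01217^(−45)).
Denominator 1 − (1+r)^(−45) = 0.419691921.
P = 115.34 / 0.419691921 ≈ 274.82.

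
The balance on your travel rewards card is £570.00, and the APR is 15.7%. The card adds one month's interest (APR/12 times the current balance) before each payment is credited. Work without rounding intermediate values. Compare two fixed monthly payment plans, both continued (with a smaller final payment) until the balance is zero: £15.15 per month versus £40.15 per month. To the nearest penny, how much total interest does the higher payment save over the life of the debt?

Monthly rate r = 15.7%/12 = 1.30833% = 0.0130833.
At £15.15/mo: n = ⌈−ln(1 − rB₀/P)/ln(1+r)⌉ = 53 payments (last £2.15); total interest = total paid − £570.00 = £219.95.
At £40.15/mo: 16 payments (last £32.47); total interest £64.72.
Interest saved = £219.95 − £64.72 = £155.23.

£155.23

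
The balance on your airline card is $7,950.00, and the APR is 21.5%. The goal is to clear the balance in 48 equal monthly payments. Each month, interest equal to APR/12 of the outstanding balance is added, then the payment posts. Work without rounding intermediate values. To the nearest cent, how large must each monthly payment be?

Monthly rate r = 21.5%/12 = 1.79167% = 0.0179167.
Level-payment amortization: P = B₀·r / (1 − (1+r)^(−n)) = 7950.00·0.0179167 / (1 − 1.01792^(−48)).
Denominator 1 − (1+r)^(−48) = 0.573603936.
P = 142.438 / 0.573603936 ≈ 248.32.

$248.32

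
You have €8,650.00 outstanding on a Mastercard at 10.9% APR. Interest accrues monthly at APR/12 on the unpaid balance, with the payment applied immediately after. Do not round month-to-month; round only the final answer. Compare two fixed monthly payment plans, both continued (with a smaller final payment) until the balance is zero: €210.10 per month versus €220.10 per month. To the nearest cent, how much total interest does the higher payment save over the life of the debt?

Monthly rate r = 10.9%/12 = 0.908333% = 0.00908333.
At €210.10/mo: n = ⌈−ln(1 − rB₀/P)/ln(1+r)⌉ = 52 payments (last €167.36); total interest = total paid − €8,650.00 = €2,232.46.
At €220.10/mo: 49 payments (last €183.78); total interest €2,098.58.
Interest saved = €2,232.46 − €2,098.58 = €133.88.

€133.88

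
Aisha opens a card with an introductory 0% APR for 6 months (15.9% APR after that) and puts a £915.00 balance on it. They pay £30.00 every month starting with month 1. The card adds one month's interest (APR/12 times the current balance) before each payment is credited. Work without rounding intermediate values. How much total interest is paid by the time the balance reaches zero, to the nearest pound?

£160

Promo months 1–6 at r₀ = 0%/12 = 0; months 7+ at r₁ = 15.9%/12 = 0.01325.
After month 6 (no interest yet): B = £915.00 − 6·£30.00 = £735.00.
Then at r₁ with £30.00/mo: n₂ = −ln(1 − r₁·B/P)/ln(1+r₁) ≈ 29.82 → 30 more payments.
Total paid = 35·£30.00 + £24.55 = £1,074.55; interest = £1,074.55 − £915.00 = £159.55.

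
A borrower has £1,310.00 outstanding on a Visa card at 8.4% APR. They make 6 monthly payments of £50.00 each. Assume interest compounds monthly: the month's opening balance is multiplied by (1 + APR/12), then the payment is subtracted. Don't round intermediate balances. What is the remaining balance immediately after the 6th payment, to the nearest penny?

Monthly rate r = 8.4%/12 = 0.7% = 0.007.
Each month: B ← B·(1+r) − £50.00.
Month 1: interest £9.17; balance after payment £1,269.17.
Month 2: interest £8.88; balance after payment £1,228.05.
Month 3: interest £8.60; balance after payment £1,186.65.
Month 4: interest £8.31; balance after payment £1,144.96.
Month 5: interest £8.01; balance after payment £1,102.97.
Month 6: interest £7.72; balance after payment £1,060.69.

£1,060.69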